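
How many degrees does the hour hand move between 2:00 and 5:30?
The hour hand moves 0.5 degrees per minute.
Time elapsed: 5:30 - 2:00 = 210 minutes
Angular displacement: 210 x 0.5 = 105 degrees

Final answer: 105 degrees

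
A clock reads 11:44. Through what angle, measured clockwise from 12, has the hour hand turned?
The hour hand moves 30 degrees per hour and 0.5 degrees per minute.
At 11:44: (11) x 30 + 44 x 0.5 = 330 + 22 = 352 degrees

Final answer: 352 degrees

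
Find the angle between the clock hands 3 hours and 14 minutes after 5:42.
First find the time 3 hours and 14 minutes after 5:42.
Total minutes: 5 x 60 + 42 + 3 x 60 + 14 = 536.
536 mod 720 = 536 minutes = 8:56.
Now compute the angle at 8:56:
Hour hand: 8 x 30 + 56 x 0.5 = 268 degrees
Minute hand: 56 x 6 = 336 degrees
Difference: |268 - 336| = 68 degrees
The angle is 68 degrees

Final answer: 68 degrees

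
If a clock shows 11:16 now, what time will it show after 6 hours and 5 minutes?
Starting time: 11:16
Adding 5 minutes to 16 minutes: 16 + 5 = 21 minutes
Adding 6 hours: 11 + 6 = 17 - 12 = 5
Final time: 5:21

Final answer: 5:21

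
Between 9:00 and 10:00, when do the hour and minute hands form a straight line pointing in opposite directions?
For hands to be 180 degrees apart: |30H - 5.5t| = 180
With H = 9: t = (30 x 9 + 180)/5.5 = 81.82 or t = (30 x 9 - 180)/5.5 = 16.36
First valid solution (0 < t < 60): t = 16.36 minutes
The hands are opposite at 16.36 minutes past 9:00.

Final answer: 16.36 minutes past 9:00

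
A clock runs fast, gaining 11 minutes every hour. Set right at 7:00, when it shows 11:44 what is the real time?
For every 60 true minutes, the faulty clock advances 71 minutes, so 1 faulty-clock minute corresponds to 60/71 true minutes.
From 7:00 to 11:44 on the faulty dial is 284 minutes.
True elapsed: 284 x 60/71 = 240 minutes = 4 hours.
True time: 7:00 + 4 hours = 11:00.

Final answer: 11:00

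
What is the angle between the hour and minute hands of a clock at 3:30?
Hour hand position: 3 x 30 + 30 x 0.5 = 105 degrees
Minute hand position: 30 x 6 = 180 degrees
Difference: |105 - 180| = 75 degrees
The angle between the hands is 75 degrees

Final answer: 75 degrees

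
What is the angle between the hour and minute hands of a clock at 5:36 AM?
Hour hand position: 5 x 30 + 36 x 0.5 = 168 degrees
Minute hand position: 36 x 6 = 216 degrees
Difference: |168 - 216| = 48 degrees
The angle between the hands is 48 degrees

Final answer: 48 degrees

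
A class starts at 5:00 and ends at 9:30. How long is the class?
From 5:00 to 9:30:
(9 x 60 + 30) - (5 x 60 + 0) = 570 - 300 = 270 minutes
= 4 hours and 30 minutes

Final answer: 4 hours and 30 minutes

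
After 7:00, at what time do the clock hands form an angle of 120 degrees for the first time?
At t minutes past 7:00, the hour hand is at 30 x 7 + 0.5t degrees and the minute hand is at 6t degrees.
The smaller angle between them is 120 degrees when |30H - 5.5t| = 120 or |30H - 5.5t| = 240.
With H = 7, solve 30 x 7 - 5.5t = +/- target for each target:
  t = (30 x 7 - 120) / 5.5 = 16.36
  t = (30 x 7 + 120) / 5.5 = 60 (outside (0, 60))
  t = (30 x 7 - 240) / 5.5 = -5.45 (outside (0, 60))
  t = (30 x 7 + 240) / 5.5 = 81.82 (outside (0, 60))
Valid solutions in (0, 60): {16.36} minutes.
The first occurrence is t = 16.36 minutes.
The hands form a 120-degree angle at 16.36 minutes past 7:00.

Final answer: 16.36 minutes past 7:00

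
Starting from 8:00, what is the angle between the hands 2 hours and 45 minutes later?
First find the time 2 hours and 45 minutes after 8:00.
Total minutes: 8 x 60 + 0 + 2 x 60 + 45 = 645.
645 mod 720 = 645 minutes = 10:45.
Now compute the angle at 10:45:
Hour hand: 10 x 30 + 45 x 0.5 = 322.5 degrees
Minute hand: 45 x 6 = 270 degrees
Difference: |322.5 - 270| = 52.5 degrees
The angle is 52.5 degrees

Final answer: 52.5 degrees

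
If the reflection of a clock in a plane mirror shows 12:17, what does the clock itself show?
Reflection across the vertical (12-6) axis maps a hand at angle A degrees to (360 - A) degrees, which sends a reading of T minutes past 12:00 to (720 - T) minutes past 12:00.
Mirror reads 12:17 = 17 minutes past 12:00.
Actual time: (720 - 17) mod 720 = 703 minutes = 11:43.

Final answer: 11:43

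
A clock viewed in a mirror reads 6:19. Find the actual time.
Reflection across the vertical (12-6) axis maps a hand at angle A degrees to (360 - A) degrees, which sends a reading of T minutes past 12:00 to (720 - T) minutes past 12:00.
Mirror reads 6:19 = 379 minutes past 12:00.
Actual time: (720 - 379) mod 720 = 341 minutes = 5:41.

Final answer: 5:41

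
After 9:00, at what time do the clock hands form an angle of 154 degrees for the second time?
At t minutes past 9:00, the hour hand is at 30 x 9 + 0.5t degrees and the minute hand is at 6t degrees.
The smaller angle between them is 154 degrees when |30H - 5.5t| = 154 or |30H - 5.5t| = 206.
With H = 9, solve 30 x 9 - 5.5t = +/- target for each target:
  t = (30 x 9 - 154) / 5.5 = 21.09
  t = (30 x 9 + 154) / 5.5 = 77.09 (outside (0, 60))
  t = (30 x 9 - 206) / 5.5 = 11.64
  t = (30 x 9 + 206) / 5.5 = 86.55 (outside (0, 60))
Valid solutions in (0, 60): {11.64, 21.09} minutes.
The second occurrence is t = 21.09 minutes.
The hands form a 154-degree angle at 21.09 minutes past 9:00.

Final answer: 21.09 minutes past 9:00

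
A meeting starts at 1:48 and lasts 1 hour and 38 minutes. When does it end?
Starting time: 1:48
Adding 38 minutes to 48 minutes: 48 + 38 = 86 minutes = 1 hour and 26 minutes
Adding 1 hour: 1 + 1 + 1 (carry) = 3
Final time: 3:26

Final answer: 3:26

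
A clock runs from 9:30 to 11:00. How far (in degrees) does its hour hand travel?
The hour hand moves 0.5 degrees per minute.
Time elapsed: 11:00 - 9:30 = 90 minutes
Angular displacement: 90 x 0.5 = 45 degrees

Final answer: 45 degrees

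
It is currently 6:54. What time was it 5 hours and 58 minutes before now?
Starting time: 6:54 = 414 total minutes past 12:00
Subtracting: 5 hours and 58 minutes = 358 minutes
414 - 358 = 56 minutes
= 56 minutes past 12:00 = 12:56

Final answer: 12:56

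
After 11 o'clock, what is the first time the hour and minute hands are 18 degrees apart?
At t minutes past 11:00, the hour hand is at 30 x 11 + 0.5t degrees and the minute hand is at 6t degrees.
The smaller angle between them is 18 degrees when |30H - 5.5t| = 18 or |30H - 5.5t| = 342.
With H = 11, solve 30 x 11 - 5.5t = +/- target for each target:
  t = (30 x 11 - 18) / 5.5 = 56.73
  t = (30 x 11 + 18) / 5.5 = 63.27 (outside (0, 60))
  t = (30 x 11 - 342) / 5.5 = -2.18 (outside (0, 60))
  t = (30 x 11 + 342) / 5.5 = 122.18 (outside (0, 60))
Valid solutions in (0, 60): {56.73} minutes.
The first occurrence is t = 56.73 minutes.
The hands form a 18-degree angle at 56.73 minutes past 11:00.

Final answer: 56.73 minutes past 11:00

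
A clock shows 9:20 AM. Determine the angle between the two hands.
Hour hand position: 9 x 30 + 20 x 0.5 = 280 degrees
Minute hand position: 20 x 6 = 120 degrees
Difference: |280 - 120| = 160 degrees
The angle between the hands is 160 degrees

Final answer: 160 degrees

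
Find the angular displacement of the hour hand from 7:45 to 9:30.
The hour hand moves 0.5 degrees per minute.
Time elapsed: 9:30 - 7:45 = 105 minutes
Angular displacement: 105 x 0.5 = 52.5 degrees

Final answer: 52.5 degrees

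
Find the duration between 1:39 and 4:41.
From 1:39 to 4:41:
(4 x 60 + 41) - (1 x 60 + 39) = 281 - 99 = 182 minutes
= 3 hours and 2 minutes

Final answer: 3 hours and 2 minutes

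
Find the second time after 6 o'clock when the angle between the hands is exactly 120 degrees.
At t minutes past 6:00, the hour hand is at 30 x 6 + 0.5t degrees and the minute hand is at 6t degrees.
The smaller angle between them is 120 degrees when |30H - 5.5t| = 120 or |30H - 5.5t| = 240.
With H = 6, solve 30 x 6 - 5.5t = +/- target for each target:
  t = (30 x 6 - 120) / 5.5 = 10.91
  t = (30 x 6 + 120) / 5.5 = 54.55
  t = (30 x 6 - 240) / 5.5 = -10.91 (outside (0, 60))
  t = (30 x 6 + 240) / 5.5 = 76.36 (outside (0, 60))
Valid solutions in (0, 60): {10.91, 54.55} minutes.
The second occurrence is t = 54.55 minutes.
The hands form a 120-degree angle at 54.55 minutes past 6:00.

Final answer: 54.55 minutes past 6:00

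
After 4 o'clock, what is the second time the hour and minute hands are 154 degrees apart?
At t minutes past 4:00, the hour hand is at 30 x 4 + 0.5t degrees and the minute hand is at 6t degrees.
The smaller angle between them is 154 degrees when |30H - 5.5t| = 154 or |30H - 5.5t| = 206.
With H = 4, solve 30 x 4 - 5.5t = +/- target for each target:
  t = (30 x 4 - 154) / 5.5 = -6.18 (outside (0, 60))
  t = (30 x 4 + 154) / 5.5 = 49.82
  t = (30 x 4 - 206) / 5.5 = -15.64 (outside (0, 60))
  t = (30 x 4 + 206) / 5.5 = 59.27
Valid solutions in (0, 60): {49.82, 59.27} minutes.
The second occurrence is t = 59.27 minutes.
The hands form a 154-degree angle at 59.27 minutes past 4:00.

Final answer: 59.27 minutes past 4:00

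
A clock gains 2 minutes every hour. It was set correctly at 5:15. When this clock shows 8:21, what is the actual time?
For every 60 true minutes, the faulty clock advances 62 minutes, so 1 faulty-clock minute corresponds to 60/62 true minutes.
From 5:15 to 8:21 on the faulty dial is 186 minutes.
True elapsed: 186 x 60/62 = 180 minutes = 3 hours.
True time: 5:15 + 3 hours = 8:15.

Final answer: 8:15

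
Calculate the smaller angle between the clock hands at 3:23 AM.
Hour hand position: 3 x 30 + 23 x 0.5 = 101.5 degrees
Minute hand position: 23 x 6 = 138 degrees
Difference: |101.5 - 138| = 36.5 degrees
The angle between the hands is 36.5 degrees

Final answer: 36.5 degrees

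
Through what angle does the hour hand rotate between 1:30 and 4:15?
The hour hand moves 0.5 degrees per minute.
Time elapsed: 4:15 - 1:30 = 165 minutes
Angular displacement: 165 x 0.5 = 82.5 degrees

Final answer: 82.5 degrees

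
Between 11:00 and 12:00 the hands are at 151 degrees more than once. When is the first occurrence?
At t minutes past 11:00, the hour hand is at 30 x 11 + 0.5t degrees and the minute hand is at 6t degrees.
The smaller angle between them is 151 degrees when |30H - 5.5t| = 151 or |30H - 5.5t| = 209.
With H = 11, solve 30 x 11 - 5.5t = +/- target for each target:
  t = (30 x 11 - 151) / 5.5 = 32.55
  t = (30 x 11 + 151) / 5.5 = 87.45 (outside (0, 60))
  t = (30 x 11 - 209) / 5.5 = 22
  t = (30 x 11 + 209) / 5.5 = 98 (outside (0, 60))
Valid solutions in (0, 60): {22, 32.55} minutes.
The first occurrence is t = 22 minutes.
The hands form a 151-degree angle at 22 minutes past 11:00.

Final answer: 22 minutes past 11:00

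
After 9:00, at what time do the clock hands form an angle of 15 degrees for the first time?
At t minutes past 9:00, the hour hand is at 30 x 9 + 0.5t degrees and the minute hand is at 6t degrees.
The smaller angle between them is 15 degrees when |30H - 5.5t| = 15 or |30H - 5.5t| = 345.
With H = 9, solve 30 x 9 - 5.5t = +/- target for each target:
  t = (30 x 9 - 15) / 5.5 = 46.36
  t = (30 x 9 + 15) / 5.5 = 51.82
  t = (30 x 9 - 345) / 5.5 = -13.64 (outside (0, 60))
  t = (30 x 9 + 345) / 5.5 = 111.82 (outside (0, 60))
Valid solutions in (0, 60): {46.36, 51.82} minutes.
The first occurrence is t = 46.36 minutes.
The hands form a 15-degree angle at 46.36 minutes past 9:00.

Final answer: 46.36 minutes past 9:00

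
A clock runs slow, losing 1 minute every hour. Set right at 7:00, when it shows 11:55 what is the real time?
For every 60 true minutes, the faulty clock advances 59 minutes, so 1 faulty-clock minute corresponds to 60/59 true minutes.
From 7:00 to 11:55 on the faulty dial is 295 minutes.
True elapsed: 295 x 60/59 = 300 minutes = 5 hours.
True time: 7:00 + 5 hours = 12:00.

Final answer: 12:00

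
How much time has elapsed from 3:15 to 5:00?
From 3:15 to 5:00:
(5 x 60 + 0) - (3 x 60 + 15) = 300 - 195 = 105 minutes
= 1 hour and 45 minutes

Final answer: 1 hour and 45 minutes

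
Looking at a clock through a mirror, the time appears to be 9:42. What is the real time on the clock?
Reflection across the vertical (12-6) axis maps a hand at angle A degrees to (360 - A) degrees, which sends a reading of T minutes past 12:00 to (720 - T) minutes past 12:00.
Mirror reads 9:42 = 582 minutes past 12:00.
Actual time: (720 - 582) mod 720 = 138 minutes = 2:18.

Final answer: 2:18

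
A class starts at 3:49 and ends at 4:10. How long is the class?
From 3:49 to 4:10:
(4 x 60 + 10) - (3 x 60 + 49) = 250 - 229 = 21 minutes
= 21 minutes

Final answer: 21 minutes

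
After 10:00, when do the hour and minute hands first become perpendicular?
At t minutes past 10:00, the hour hand is at 30 x 10 + 0.5t degrees and the minute hand is at 6t degrees.
The smaller angle between them is 90 degrees when |30H - 5.5t| = 90 or |30H - 5.5t| = 270.
With H = 10, solve 30 x 10 - 5.5t = +/- target for each target:
  t = (30 x 10 - 90) / 5.5 = 38.18
  t = (30 x 10 + 90) / 5.5 = 70.91 (outside (0, 60))
  t = (30 x 10 - 270) / 5.5 = 5.45
  t = (30 x 10 + 270) / 5.5 = 103.64 (outside (0, 60))
Valid solutions in (0, 60): {5.45, 38.18} minutes.
First occurrence: t = 5.45 minutes.
The hands are at right angles at 5.45 minutes past 10:00.

Final answer: 5.45 minutes past 10:00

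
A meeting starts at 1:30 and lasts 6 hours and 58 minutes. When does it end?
Starting time: 1:30
Adding 58 minutes to 30 minutes: 30 + 58 = 88 minutes = 1 hour and 28 minutes
Adding 6 hours: 1 + 6 + 1 (carry) = 8
Final time: 8:28

Final answer: 8:28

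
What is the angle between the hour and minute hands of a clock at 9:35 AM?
Hour hand position: 9 x 30 + 35 x 0.5 = 287.5 degrees
Minute hand position: 35 x 6 = 210 degrees
Difference: |287.5 - 210| = 77.5 degrees
The angle between the hands is 77.5 degrees

Final answer: 77.5 degrees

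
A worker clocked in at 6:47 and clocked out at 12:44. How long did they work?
From 6:47 to 12:44:
(12 x 60 + 44) - (6 x 60 + 47) = 764 - 407 = 357 minutes
= 5 hours and 57 minutes

Final answer: 5 hours and 57 minutes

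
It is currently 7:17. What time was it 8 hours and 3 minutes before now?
Starting time: 7:17 = 437 total minutes past 12:00
Subtracting: 8 hours and 3 minutes = 483 minutes
437 - 483 = -46 (negative, add 12 hours = 720) = 674 minutes
= 11 hours and 14 minutes past 12:00 = 11:14

Final answer: 11:14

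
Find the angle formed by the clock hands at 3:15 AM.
Hour hand position: 3 x 30 + 15 x 0.5 = 97.5 degrees
Minute hand position: 15 x 6 = 90 degrees
Difference: |97.5 - 90| = 7.5 degrees
The angle between the hands is 7.5 degrees

Final answer: 7.5 degrees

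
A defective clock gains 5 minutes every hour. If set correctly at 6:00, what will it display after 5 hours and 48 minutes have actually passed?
For every 60 true minutes, the faulty clock advances 60 + 5 = 65 minutes.
True elapsed: 5 hours and 48 minutes = 348 minutes.
Faulty clock advances: 348 x 65/60 = 377 minutes (drift: 29 minutes ahead).
Shown time: 6:00 + 377 minutes = 12:17.

Final answer: 12:17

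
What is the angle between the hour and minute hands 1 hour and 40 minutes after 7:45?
First find the time 1 hour and 40 minutes after 7:45.
Total minutes: 7 x 60 + 45 + 1 x 60 + 40 = 565.
565 mod 720 = 565 minutes = 9:25.
Now compute the angle at 9:25:
Hour hand: 9 x 30 + 25 x 0.5 = 282.5 degrees
Minute hand: 25 x 6 = 150 degrees
Difference: |282.5 - 150| = 132.5 degrees
The angle is 132.5 degrees

Final answer: 132.5 degrees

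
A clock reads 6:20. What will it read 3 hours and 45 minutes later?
Starting time: 6:20
Adding 45 minutes to 20 minutes: 20 + 45 = 65 minutes = 1 hour and 5 minutes
Adding 3 hours: 6 + 3 + 1 (carry) = 10
Final time: 10:05

Final answer: 10:05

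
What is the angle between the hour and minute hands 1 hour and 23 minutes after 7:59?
First find the time 1 hour and 23 minutes after 7:59.
Total minutes: 7 x 60 + 59 + 1 x 60 + 23 = 562.
562 mod 720 = 562 minutes = 9:22.
Now compute the angle at 9:22:
Hour hand: 9 x 30 + 22 x 0.5 = 281 degrees
Minute hand: 22 x 6 = 132 degrees
Difference: |281 - 132| = 149 degrees
The angle is 149 degrees

Final answer: 149 degrees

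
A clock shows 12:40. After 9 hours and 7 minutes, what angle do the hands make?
First find the time 9 hours and 7 minutes after 12:40.
Total minutes: 12 x 60 + 40 + 9 x 60 + 7 = 1307.
1307 mod 720 = 587 minutes = 9:47.
Now compute the angle at 9:47:
Hour hand: 9 x 30 + 47 x 0.5 = 293.5 degrees
Minute hand: 47 x 6 = 282 degrees
Difference: |293.5 - 282| = 11.5 degrees
The angle is 11.5 degrees

Final answer: 11.5 degrees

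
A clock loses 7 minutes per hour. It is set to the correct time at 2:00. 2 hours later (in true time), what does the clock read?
For every 60 true minutes, the faulty clock advances 60 - 7 = 53 minutes.
True elapsed: 2 hours = 120 minutes.
Faulty clock advances: 120 x 53/60 = 106 minutes (drift: 14 minutes behind).
Shown time: 2:00 + 106 minutes = 3:46.

Final answer: 3:46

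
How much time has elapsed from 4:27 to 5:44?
From 4:27 to 5:44:
(5 x 60 + 44) - (4 x 60 + 27) = 344 - 267 = 77 minutes
= 1 hour and 17 minutes

Final answer: 1 hour and 17 minutes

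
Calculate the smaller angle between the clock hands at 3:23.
Hour hand position: 3 x 30 + 23 x 0.5 = 101.5 degrees
Minute hand position: 23 x 6 = 138 degrees
Difference: |101.5 - 138| = 36.5 degrees
The angle between the hands is 36.5 degrees

Final answer: 36.5 degrees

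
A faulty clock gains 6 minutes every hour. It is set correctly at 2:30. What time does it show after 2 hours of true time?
For every 60 true minutes, the faulty clock advances 60 + 6 = 66 minutes.
True elapsed: 2 hours = 120 minutes.
Faulty clock advances: 120 x 66/60 = 132 minutes (drift: 12 minutes ahead).
Shown time: 2:30 + 132 minutes = 4:42.

Final answer: 4:42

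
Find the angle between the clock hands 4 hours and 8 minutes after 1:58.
First find the time 4 hours and 8 minutes after 1:58.
Total minutes: 1 x 60 + 58 + 4 x 60 + 8 = 366.
366 mod 720 = 366 minutes = 6:06.
Now compute the angle at 6:06:
Hour hand: 6 x 30 + 6 x 0.5 = 183 degrees
Minute hand: 6 x 6 = 36 degrees
Difference: |183 - 36| = 147 degrees
The angle is 147 degrees

Final answer: 147 degrees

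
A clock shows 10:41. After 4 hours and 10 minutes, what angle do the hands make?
First find the time 4 hours and 10 minutes after 10:41.
Total minutes: 10 x 60 + 41 + 4 x 60 + 10 = 891.
891 mod 720 = 171 minutes = 2:51.
Now compute the angle at 2:51:
Hour hand: 2 x 30 + 51 x 0.5 = 85.5 degrees
Minute hand: 51 x 6 = 306 degrees
Difference: |85.5 - 306| = 220.5 degrees
Smaller angle: 360 - 220.5 = 139.5 degrees

Final answer: 139.5 degrees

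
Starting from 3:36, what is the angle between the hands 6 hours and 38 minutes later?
First find the time 6 hours and 38 minutes after 3:36.
Total minutes: 3 x 60 + 36 + 6 x 60 + 38 = 614.
614 mod 720 = 614 minutes = 10:14.
Now compute the angle at 10:14:
Hour hand: 10 x 30 + 14 x 0.5 = 307 degrees
Minute hand: 14 x 6 = 84 degrees
Difference: |307 - 84| = 223 degrees
Smaller angle: 360 - 223 = 137 degrees

Final answer: 137 degrees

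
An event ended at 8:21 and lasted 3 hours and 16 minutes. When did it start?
Starting time: 8:21 = 501 total minutes past 12:00
Subtracting: 3 hours and 16 minutes = 196 minutes
501 - 196 = 305 minutes
= 5 hours and 5 minutes past 12:00 = 5:05

Final answer: 5:05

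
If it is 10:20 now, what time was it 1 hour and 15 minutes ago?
Starting time: 10:20 = 620 total minutes past 12:00
Subtracting: 1 hour and 15 minutes = 75 minutes
620 - 75 = 545 minutes
= 9 hours and 5 minutes past 12:00 = 9:05

Final answer: 9:05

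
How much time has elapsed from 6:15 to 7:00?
From 6:15 to 7:00:
(7 x 60 + 0) - (6 x 60 + 15) = 420 - 375 = 45 minutes
= 45 minutes

Final answer: 45 minutes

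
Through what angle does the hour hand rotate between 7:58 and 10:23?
The hour hand moves 0.5 degrees per minute.
Time elapsed: 10:23 - 7:58 = 145 minutes
Angular displacement: 145 x 0.5 = 72.5 degrees

Final answer: 72.5 degrees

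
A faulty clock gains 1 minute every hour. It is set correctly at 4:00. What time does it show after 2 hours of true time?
For every 60 true minutes, the faulty clock advances 60 + 1 = 61 minutes.
True elapsed: 2 hours = 120 minutes.
Faulty clock advances: 120 x 61/60 = 122 minutes (drift: 2 minutes ahead).
Shown time: 4:00 + 122 minutes = 6:02.

Final answer: 6:02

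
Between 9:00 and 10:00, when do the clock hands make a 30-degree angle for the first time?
At t minutes past 9:00, the hour hand is at 30 x 9 + 0.5t degrees and the minute hand is at 6t degrees.
The smaller angle between them is 30 degrees when |30H - 5.5t| = 30 or |30H - 5.5t| = 330.
With H = 9, solve 30 x 9 - 5.5t = +/- target for each target:
  t = (30 x 9 - 30) / 5.5 = 43.64
  t = (30 x 9 + 30) / 5.5 = 54.55
  t = (30 x 9 - 330) / 5.5 = -10.91 (outside (0, 60))
  t = (30 x 9 + 330) / 5.5 = 109.09 (outside (0, 60))
Valid solutions in (0, 60): {43.64, 54.55} minutes.
The first occurrence is t = 43.64 minutes.
The hands form a 30-degree angle at 43.64 minutes past 9:00.

Final answer: 43.64 minutes past 9:00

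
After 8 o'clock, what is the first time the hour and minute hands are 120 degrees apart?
At t minutes past 8:00, the hour hand is at 30 x 8 + 0.5t degrees and the minute hand is at 6t degrees.
The smaller angle between them is 120 degrees when |30H - 5.5t| = 120 or |30H - 5.5t| = 240.
With H = 8, solve 30 x 8 - 5.5t = +/- target for each target:
  t = (30 x 8 - 120) / 5.5 = 21.82
  t = (30 x 8 + 120) / 5.5 = 65.45 (outside (0, 60))
  t = (30 x 8 - 240) / 5.5 = 0 (outside (0, 60))
  t = (30 x 8 + 240) / 5.5 = 87.27 (outside (0, 60))
Valid solutions in (0, 60): {21.82} minutes.
The first occurrence is t = 21.82 minutes.
The hands form a 120-degree angle at 21.82 minutes past 8:00.

Final answer: 21.82 minutes past 8:00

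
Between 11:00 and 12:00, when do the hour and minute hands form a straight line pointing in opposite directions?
For hands to be 180 degrees apart: |30H - 5.5t| = 180
With H = 11: t = (30 x 11 + 180)/5.5 = 92.73 or t = (30 x 11 - 180)/5.5 = 27.27
First valid solution (0 < t < 60): t = 27.27 minutes
The hands are opposite at 27.27 minutes past 11:00.

Final answer: 27.27 minutes past 11:00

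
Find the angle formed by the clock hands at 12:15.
Hour hand position: 0 x 30 + 15 x 0.5 = 7.5 degrees
Minute hand position: 15 x 6 = 90 degrees
Difference: |7.5 - 90| = 82.5 degrees
The angle between the hands is 82.5 degrees

Final answer: 82.5 degrees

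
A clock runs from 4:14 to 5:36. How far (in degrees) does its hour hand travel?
The hour hand moves 0.5 degrees per minute.
Time elapsed: 5:36 - 4:14 = 82 minutes
Angular displacement: 82 x 0.5 = 41 degrees

Final answer: 41 degrees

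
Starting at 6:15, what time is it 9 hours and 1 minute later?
Starting time: 6:15
Adding 1 minute to 15 minutes: 15 + 1 = 16 minutes
Adding 9 hours: 6 + 9 = 15 - 12 = 3
Final time: 3:16

Final answer: 3:16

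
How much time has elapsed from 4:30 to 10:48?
From 4:30 to 10:48:
(10 x 60 + 48) - (4 x 60 + 30) = 648 - 270 = 378 minutes
= 6 hours and 18 minutes

Final answer: 6 hours and 18 minutes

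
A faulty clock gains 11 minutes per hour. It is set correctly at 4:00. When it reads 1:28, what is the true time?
For every 60 true minutes, the faulty clock advances 71 minutes, so 1 faulty-clock minute corresponds to 60/71 true minutes.
From 4:00 to 1:28 on the faulty dial is 568 minutes.
True elapsed: 568 x 60/71 = 480 minutes = 8 hours.
True time: 4:00 + 8 hours = 12:00.

Final answer: 12:00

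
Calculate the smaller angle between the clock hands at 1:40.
Hour hand position: 1 x 30 + 40 x 0.5 = 50 degrees
Minute hand position: 40 x 6 = 240 degrees
Difference: |50 - 240| = 190 degrees
Since 190 > 180, the smaller angle is 360 - 190 = 170 degrees

Final answer: 170 degrees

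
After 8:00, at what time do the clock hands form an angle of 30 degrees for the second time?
At t minutes past 8:00, the hour hand is at 30 x 8 + 0.5t degrees and the minute hand is at 6t degrees.
The smaller angle between them is 30 degrees when |30H - 5.5t| = 30 or |30H - 5.5t| = 330.
With H = 8, solve 30 x 8 - 5.5t = +/- target for each target:
  t = (30 x 8 - 30) / 5.5 = 38.18
  t = (30 x 8 + 30) / 5.5 = 49.09
  t = (30 x 8 - 330) / 5.5 = -16.36 (outside (0, 60))
  t = (30 x 8 + 330) / 5.5 = 103.64 (outside (0, 60))
Valid solutions in (0, 60): {38.18, 49.09} minutes.
The second occurrence is t = 49.09 minutes.
The hands form a 30-degree angle at 49.09 minutes past 8:00.

Final answer: 49.09 minutes past 8:00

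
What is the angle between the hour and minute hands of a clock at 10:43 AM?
Hour hand position: 10 x 30 + 43 x 0.5 = 321.5 degrees
Minute hand position: 43 x 6 = 258 degrees
Difference: |321.5 - 258| = 63.5 degrees
The angle between the hands is 63.5 degrees

Final answer: 63.5 degrees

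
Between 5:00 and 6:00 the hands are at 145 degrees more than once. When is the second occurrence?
At t minutes past 5:00, the hour hand is at 30 x 5 + 0.5t degrees and the minute hand is at 6t degrees.
The smaller angle between them is 145 degrees when |30H - 5.5t| = 145 or |30H - 5.5t| = 215.
With H = 5, solve 30 x 5 - 5.5t = +/- target for each target:
  t = (30 x 5 - 145) / 5.5 = 0.91
  t = (30 x 5 + 145) / 5.5 = 53.64
  t = (30 x 5 - 215) / 5.5 = -11.82 (outside (0, 60))
  t = (30 x 5 + 215) / 5.5 = 66.36 (outside (0, 60))
Valid solutions in (0, 60): {0.91, 53.64} minutes.
The second occurrence is t = 53.64 minutes.
The hands form a 145-degree angle at 53.64 minutes past 5:00.

Final answer: 53.64 minutes past 5:00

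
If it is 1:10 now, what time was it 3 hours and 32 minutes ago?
Starting time: 1:10 = 70 total minutes past 12:00
Subtracting: 3 hours and 32 minutes = 212 minutes
70 - 212 = -142 (negative, add 12 hours = 720) = 578 minutes
= 9 hours and 38 minutes past 12:00 = 9:38

Final answer: 9:38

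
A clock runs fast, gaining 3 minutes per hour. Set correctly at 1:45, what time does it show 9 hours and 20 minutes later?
For every 60 true minutes, the faulty clock advances 60 + 3 = 63 minutes.
True elapsed: 9 hours and 20 minutes = 560 minutes.
Faulty clock advances: 560 x 63/60 = 588 minutes (drift: 28 minutes ahead).
Shown time: 1:45 + 588 minutes = 11:33.

Final answer: 11:33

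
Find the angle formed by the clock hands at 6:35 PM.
Hour hand position: 6 x 30 + 35 x 0.5 = 197.5 degrees
Minute hand position: 35 x 6 = 210 degrees
Difference: |197.5 - 210| = 12.5 degrees
The angle between the hands is 12.5 degrees

Final answer: 12.5 degrees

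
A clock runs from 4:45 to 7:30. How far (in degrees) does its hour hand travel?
The hour hand moves 0.5 degrees per minute.
Time elapsed: 7:30 - 4:45 = 165 minutes
Angular displacement: 165 x 0.5 = 82.5 degrees

Final answer: 82.5 degrees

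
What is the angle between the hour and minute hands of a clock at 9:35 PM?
Hour hand position: 9 x 30 + 35 x 0.5 = 287.5 degrees
Minute hand position: 35 x 6 = 210 degrees
Difference: |287.5 - 210| = 77.5 degrees
The angle between the hands is 77.5 degrees

Final answer: 77.5 degrees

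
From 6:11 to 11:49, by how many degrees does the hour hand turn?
The hour hand moves 0.5 degrees per minute.
Time elapsed: 11:49 - 6:11 = 338 minutes
Angular displacement: 338 x 0.5 = 169 degrees

Final answer: 169 degrees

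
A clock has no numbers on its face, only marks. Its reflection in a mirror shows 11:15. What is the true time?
Reflection across the vertical (12-6) axis maps a hand at angle A degrees to (360 - A) degrees, which sends a reading of T minutes past 12:00 to (720 - T) minutes past 12:00.
Mirror reads 11:15 = 675 minutes past 12:00.
Actual time: (720 - 675) mod 720 = 45 minutes = 12:45.

Final answer: 12:45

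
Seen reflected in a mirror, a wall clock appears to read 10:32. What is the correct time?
Reflection across the vertical (12-6) axis maps a hand at angle A degrees to (360 - A) degrees, which sends a reading of T minutes past 12:00 to (720 - T) minutes past 12:00.
Mirror reads 10:32 = 632 minutes past 12:00.
Actual time: (720 - 632) mod 720 = 88 minutes = 1:28.

Final answer: 1:28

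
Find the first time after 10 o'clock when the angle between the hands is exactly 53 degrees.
At t minutes past 10:00, the hour hand is at 30 x 10 + 0.5t degrees and the minute hand is at 6t degrees.
The smaller angle between them is 53 degrees when |30H - 5.5t| = 53 or |30H - 5.5t| = 307.
With H = 10, solve 30 x 10 - 5.5t = +/- target for each target:
  t = (30 x 10 - 53) / 5.5 = 44.91
  t = (30 x 10 + 53) / 5.5 = 64.18 (outside (0, 60))
  t = (30 x 10 - 307) / 5.5 = -1.27 (outside (0, 60))
  t = (30 x 10 + 307) / 5.5 = 110.36 (outside (0, 60))
Valid solutions in (0, 60): {44.91} minutes.
The first occurrence is t = 44.91 minutes.
The hands form a 53-degree angle at 44.91 minutes past 10:00.

Final answer: 44.91 minutes past 10:00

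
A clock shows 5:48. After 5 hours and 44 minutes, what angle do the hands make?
First find the time 5 hours and 44 minutes after 5:48.
Total minutes: 5 x 60 + 48 + 5 x 60 + 44 = 692.
692 mod 720 = 692 minutes = 11:32.
Now compute the angle at 11:32:
Hour hand: 11 x 30 + 32 x 0.5 = 346 degrees
Minute hand: 32 x 6 = 192 degrees
Difference: |346 - 192| = 154 degrees
The angle is 154 degrees

Final answer: 154 degrees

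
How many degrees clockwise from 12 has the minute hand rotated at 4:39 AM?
The minute hand moves 6 degrees per minute.
At 4:39: 39 x 6 = 234 degrees

Final answer: 234 degrees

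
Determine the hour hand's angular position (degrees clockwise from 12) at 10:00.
The hour hand moves 30 degrees per hour and 0.5 degrees per minute.
At 10:00: (10) x 30 + 0 x 0.5 = 300 + 0 = 300 degrees

Final answer: 300 degrees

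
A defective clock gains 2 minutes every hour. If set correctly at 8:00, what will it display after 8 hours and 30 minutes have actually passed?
For every 60 true minutes, the faulty clock advances 60 + 2 = 62 minutes.
True elapsed: 8 hours and 30 minutes = 510 minutes.
Faulty clock advances: 510 x 62/60 = 527 minutes (drift: 17 minutes ahead).
Shown time: 8:00 + 527 minutes = 4:47.

Final answer: 4:47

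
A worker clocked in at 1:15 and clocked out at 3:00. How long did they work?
From 1:15 to 3:00:
(3 x 60 + 0) - (1 x 60 + 15) = 180 - 75 = 105 minutes
= 1 hour and 45 minutes

Final answer: 1 hour and 45 minutes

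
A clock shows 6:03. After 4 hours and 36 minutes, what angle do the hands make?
First find the time 4 hours and 36 minutes after 6:03.
Total minutes: 6 x 60 + 3 + 4 x 60 + 36 = 639.
639 mod 720 = 639 minutes = 10:39.
Now compute the angle at 10:39:
Hour hand: 10 x 30 + 39 x 0.5 = 319.5 degrees
Minute hand: 39 x 6 = 234 degrees
Difference: |319.5 - 234| = 85.5 degrees
The angle is 85.5 degrees

Final answer: 85.5 degrees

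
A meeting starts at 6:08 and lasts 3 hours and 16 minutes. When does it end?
Starting time: 6:08
Adding 16 minutes to 8 minutes: 8 + 16 = 24 minutes
Adding 3 hours: 6 + 3 = 9
Final time: 9:24

Final answer: 9:24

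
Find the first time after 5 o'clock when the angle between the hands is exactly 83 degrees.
At t minutes past 5:00, the hour hand is at 30 x 5 + 0.5t degrees and the minute hand is at 6t degrees.
The smaller angle between them is 83 degrees when |30H - 5.5t| = 83 or |30H - 5.5t| = 277.
With H = 5, solve 30 x 5 - 5.5t = +/- target for each target:
  t = (30 x 5 - 83) / 5.5 = 12.18
  t = (30 x 5 + 83) / 5.5 = 42.36
  t = (30 x 5 - 277) / 5.5 = -23.09 (outside (0, 60))
  t = (30 x 5 + 277) / 5.5 = 77.64 (outside (0, 60))
Valid solutions in (0, 60): {12.18, 42.36} minutes.
The first occurrence is t = 12.18 minutes.
The hands form a 83-degree angle at 12.18 minutes past 5:00.

Final answer: 12.18 minutes past 5:00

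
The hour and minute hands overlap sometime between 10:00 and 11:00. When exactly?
The minute hand gains 5.5 degrees per minute on the hour hand.
At 10:00, the hour hand is at 300 degrees and the minute hand is at 0 degrees.
The gap is 300 degrees. Time to close: 300/5.5 = 60 x 10/11 = 54.55 minutes.
The hands overlap at 54.55 minutes past 10:00.

Final answer: 54.55 minutes past 10:00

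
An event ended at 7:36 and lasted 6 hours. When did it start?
Starting time: 7:36 = 456 total minutes past 12:00
Subtracting: 6 hours = 360 minutes
456 - 360 = 96 minutes
= 1 hour and 36 minutes past 12:00 = 1:36

Final answer: 1:36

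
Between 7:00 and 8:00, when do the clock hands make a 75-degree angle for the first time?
At t minutes past 7:00, the hour hand is at 30 x 7 + 0.5t degrees and the minute hand is at 6t degrees.
The smaller angle between them is 75 degrees when |30H - 5.5t| = 75 or |30H - 5.5t| = 285.
With H = 7, solve 30 x 7 - 5.5t = +/- target for each target:
  t = (30 x 7 - 75) / 5.5 = 24.55
  t = (30 x 7 + 75) / 5.5 = 51.82
  t = (30 x 7 - 285) / 5.5 = -13.64 (outside (0, 60))
  t = (30 x 7 + 285) / 5.5 = 90 (outside (0, 60))
Valid solutions in (0, 60): {24.55, 51.82} minutes.
The first occurrence is t = 24.55 minutes.
The hands form a 75-degree angle at 24.55 minutes past 7:00.

Final answer: 24.55 minutes past 7:00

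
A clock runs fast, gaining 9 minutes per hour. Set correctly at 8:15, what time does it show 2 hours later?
For every 60 true minutes, the faulty clock advances 60 + 9 = 69 minutes.
True elapsed: 2 hours = 120 minutes.
Faulty clock advances: 120 x 69/60 = 138 minutes (drift: 18 minutes ahead).
Shown time: 8:15 + 138 minutes = 10:33.

Final answer: 10:33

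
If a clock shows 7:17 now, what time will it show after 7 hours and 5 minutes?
Starting time: 7:17
Adding 5 minutes to 17 minutes: 17 + 5 = 22 minutes
Adding 7 hours: 7 + 7 = 14 - 12 = 2
Final time: 2:22

Final answer: 2:22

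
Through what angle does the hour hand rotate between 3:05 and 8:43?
The hour hand moves 0.5 degrees per minute.
Time elapsed: 8:43 - 3:05 = 338 minutes
Angular displacement: 338 x 0.5 = 169 degrees

Final answer: 169 degrees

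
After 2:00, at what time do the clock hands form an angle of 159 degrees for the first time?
At t minutes past 2:00, the hour hand is at 30 x 2 + 0.5t degrees and the minute hand is at 6t degrees.
The smaller angle between them is 159 degrees when |30H - 5.5t| = 159 or |30H - 5.5t| = 201.
With H = 2, solve 30 x 2 - 5.5t = +/- target for each target:
  t = (30 x 2 - 159) / 5.5 = -18 (outside (0, 60))
  t = (30 x 2 + 159) / 5.5 = 39.82
  t = (30 x 2 - 201) / 5.5 = -25.64 (outside (0, 60))
  t = (30 x 2 + 201) / 5.5 = 47.45
Valid solutions in (0, 60): {39.82, 47.45} minutes.
The first occurrence is t = 39.82 minutes.
The hands form a 159-degree angle at 39.82 minutes past 2:00.

Final answer: 39.82 minutes past 2:00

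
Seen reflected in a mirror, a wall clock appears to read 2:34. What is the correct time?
Reflection across the vertical (12-6) axis maps a hand at angle A degrees to (360 - A) degrees, which sends a reading of T minutes past 12:00 to (720 - T) minutes past 12:00.
Mirror reads 2:34 = 154 minutes past 12:00.
Actual time: (720 - 154) mod 720 = 566 minutes = 9:26.

Final answer: 9:26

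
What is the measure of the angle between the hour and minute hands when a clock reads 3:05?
Hour hand position: 3 x 30 + 5 x 0.5 = 92.5 degrees
Minute hand position: 5 x 6 = 30 degrees
Difference: |92.5 - 30| = 62.5 degrees
The angle between the hands is 62.5 degrees

Final answer: 62.5 degrees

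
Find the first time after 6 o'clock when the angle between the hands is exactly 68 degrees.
At t minutes past 6:00, the hour hand is at 30 x 6 + 0.5t degrees and the minute hand is at 6t degrees.
The smaller angle between them is 68 degrees when |30H - 5.5t| = 68 or |30H - 5.5t| = 292.
With H = 6, solve 30 x 6 - 5.5t = +/- target for each target:
  t = (30 x 6 - 68) / 5.5 = 20.36
  t = (30 x 6 + 68) / 5.5 = 45.09
  t = (30 x 6 - 292) / 5.5 = -20.36 (outside (0, 60))
  t = (30 x 6 + 292) / 5.5 = 85.82 (outside (0, 60))
Valid solutions in (0, 60): {20.36, 45.09} minutes.
The first occurrence is t = 20.36 minutes.
The hands form a 68-degree angle at 20.36 minutes past 6:00.

Final answer: 20.36 minutes past 6:00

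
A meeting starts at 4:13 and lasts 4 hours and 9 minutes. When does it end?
Starting time: 4:13
Adding 9 minutes to 13 minutes: 13 + 9 = 22 minutes
Adding 4 hours: 4 + 4 = 8
Final time: 8:22

Final answer: 8:22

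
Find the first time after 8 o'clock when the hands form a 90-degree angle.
At t minutes past 8:00, the hour hand is at 30 x 8 + 0.5t degrees and the minute hand is at 6t degrees.
The smaller angle between them is 90 degrees when |30H - 5.5t| = 90 or |30H - 5.5t| = 270.
With H = 8, solve 30 x 8 - 5.5t = +/- target for each target:
  t = (30 x 8 - 90) / 5.5 = 27.27
  t = (30 x 8 + 90) / 5.5 = 60 (outside (0, 60))
  t = (30 x 8 - 270) / 5.5 = -5.45 (outside (0, 60))
  t = (30 x 8 + 270) / 5.5 = 92.73 (outside (0, 60))
Valid solutions in (0, 60): {27.27} minutes.
First occurrence: t = 27.27 minutes.
The hands are at right angles at 27.27 minutes past 8:00.

Final answer: 27.27 minutes past 8:00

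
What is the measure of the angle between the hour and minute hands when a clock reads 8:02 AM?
Hour hand position: 8 x 30 + 2 x 0.5 = 241 degrees
Minute hand position: 2 x 6 = 12 degrees
Difference: |241 - 12| = 229 degrees
Since 229 > 180, the smaller angle is 360 - 229 = 131 degrees

Final answer: 131 degrees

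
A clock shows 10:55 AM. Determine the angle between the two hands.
Hour hand position: 10 x 30 + 55 x 0.5 = 327.5 degrees
Minute hand position: 55 x 6 = 330 degrees
Difference: |327.5 - 330| = 2.5 degrees
The angle between the hands is 2.5 degrees

Final answer: 2.5 degrees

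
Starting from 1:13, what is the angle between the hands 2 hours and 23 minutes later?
First find the time 2 hours and 23 minutes after 1:13.
Total minutes: 1 x 60 + 13 + 2 x 60 + 23 = 216.
216 mod 720 = 216 minutes = 3:36.
Now compute the angle at 3:36:
Hour hand: 3 x 30 + 36 x 0.5 = 108 degrees
Minute hand: 36 x 6 = 216 degrees
Difference: |108 - 216| = 108 degrees
The angle is 108 degrees

Final answer: 108 degrees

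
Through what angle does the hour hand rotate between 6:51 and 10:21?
The hour hand moves 0.5 degrees per minute.
Time elapsed: 10:21 - 6:51 = 210 minutes
Angular displacement: 210 x 0.5 = 105 degrees

Final answer: 105 degrees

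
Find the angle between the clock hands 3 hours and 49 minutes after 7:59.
First find the time 3 hours and 49 minutes after 7:59.
Total minutes: 7 x 60 + 59 + 3 x 60 + 49 = 708.
708 mod 720 = 708 minutes = 11:48.
Now compute the angle at 11:48:
Hour hand: 11 x 30 + 48 x 0.5 = 354 degrees
Minute hand: 48 x 6 = 288 degrees
Difference: |354 - 288| = 66 degrees
The angle is 66 degrees

Final answer: 66 degrees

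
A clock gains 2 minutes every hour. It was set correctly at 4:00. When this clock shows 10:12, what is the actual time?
For every 60 true minutes, the faulty clock advances 62 minutes, so 1 faulty-clock minute corresponds to 60/62 true minutes.
From 4:00 to 10:12 on the faulty dial is 372 minutes.
True elapsed: 372 x 60/62 = 360 minutes = 6 hours.
True time: 4:00 + 6 hours = 10:00.

Final answer: 10:00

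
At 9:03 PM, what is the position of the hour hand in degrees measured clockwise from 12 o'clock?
The hour hand moves 30 degrees per hour and 0.5 degrees per minute.
At 9:03: (9) x 30 + 3 x 0.5 = 270 + 1.5 = 271.5 degrees

Final answer: 271.5 degrees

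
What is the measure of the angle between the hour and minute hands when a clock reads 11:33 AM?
Hour hand position: 11 x 30 + 33 x 0.5 = 346.5 degrees
Minute hand position: 33 x 6 = 198 degrees
Difference: |346.5 - 198| = 148.5 degrees
The angle between the hands is 148.5 degrees

Final answer: 148.5 degrees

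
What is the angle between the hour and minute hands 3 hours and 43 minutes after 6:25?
First find the time 3 hours and 43 minutes after 6:25.
Total minutes: 6 x 60 + 25 + 3 x 60 + 43 = 608.
608 mod 720 = 608 minutes = 10:08.
Now compute the angle at 10:08:
Hour hand: 10 x 30 + 8 x 0.5 = 304 degrees
Minute hand: 8 x 6 = 48 degrees
Difference: |304 - 48| = 256 degrees
Smaller angle: 360 - 256 = 104 degrees

Final answer: 104 degrees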